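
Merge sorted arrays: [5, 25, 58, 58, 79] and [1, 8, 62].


Take 1 from B
Take 5 from A
Take 8 from B
Take 25 from A
Take 58 from A
Take 58 from A
Take 62 from B

Merged: [1, 5, 8, 25, 58, 58, 62, 79]


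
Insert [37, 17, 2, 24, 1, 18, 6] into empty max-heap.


Insert 37: [37]
Insert 17: [37, 17]
Insert 2: [37, 17, 2]
Insert 24: [37, 24, 2, 17]
Insert 1: [37, 24, 2, 17, 1]
Insert 18: [37, 24, 18, 17, 1, 2]
Insert 6: [37, 24, 18, 17, 1, 2, 6]

Final heap: [37, 24, 18, 17, 1, 2, 6]


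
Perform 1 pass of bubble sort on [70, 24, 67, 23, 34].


Initial: [70, 24, 67, 23, 34]
Pass 1: [24, 67, 23, 34, 70] (4 swaps)

After 1 pass: [24, 67, 23, 34, 70]


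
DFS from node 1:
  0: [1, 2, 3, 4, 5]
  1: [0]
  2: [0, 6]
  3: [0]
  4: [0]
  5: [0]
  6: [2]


Visit 1, push [0]
Visit 0, push [5, 4, 3, 2]
Visit 2, push [6]
Visit 6, push []
Visit 3, push []
Visit 4, push []
Visit 5, push []

DFS order: [1, 0, 2, 6, 3, 4, 5]


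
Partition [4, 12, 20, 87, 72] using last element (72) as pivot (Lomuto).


Pivot: 72
  4 <= 72: advance i (no swap)
  12 <= 72: advance i (no swap)
  20 <= 72: advance i (no swap)
Place pivot at 3: [4, 12, 20, 72, 87]

Partitioned: [4, 12, 20, 72, 87]


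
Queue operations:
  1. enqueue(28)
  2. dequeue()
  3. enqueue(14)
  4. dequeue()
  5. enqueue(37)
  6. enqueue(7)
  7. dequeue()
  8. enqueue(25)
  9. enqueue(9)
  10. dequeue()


enqueue(28) -> [28]
dequeue()->28, []
enqueue(14) -> [14]
dequeue()->14, []
enqueue(37) -> [37]
enqueue(7) -> [37, 7]
dequeue()->37, [7]
enqueue(25) -> [7, 25]
enqueue(9) -> [7, 25, 9]
dequeue()->7, [25, 9]

Final queue: [25, 9]


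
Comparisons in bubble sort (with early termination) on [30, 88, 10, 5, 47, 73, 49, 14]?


Algorithm: bubble sort (with early termination)
Input: [30, 88, 10, 5, 47, 73, 49, 14]
Sorted: [5, 10, 14, 30, 47, 49, 73, 88]

27


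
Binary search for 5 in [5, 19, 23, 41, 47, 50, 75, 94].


Step 1: lo=0, hi=7, mid=3, val=41
Step 2: lo=0, hi=2, mid=1, val=19
Step 3: lo=0, hi=0, mid=0, val=5

Found at index 0


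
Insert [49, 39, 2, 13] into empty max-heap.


Insert 49: [49]
Insert 39: [49, 39]
Insert 2: [49, 39, 2]
Insert 13: [49, 39, 2, 13]

Final heap: [49, 39, 2, 13]


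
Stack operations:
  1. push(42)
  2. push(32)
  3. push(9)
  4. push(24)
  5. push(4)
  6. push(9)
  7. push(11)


push(42) -> [42]
push(32) -> [42, 32]
push(9) -> [42, 32, 9]
push(24) -> [42, 32, 9, 24]
push(4) -> [42, 32, 9, 24, 4]
push(9) -> [42, 32, 9, 24, 4, 9]
push(11) -> [42, 32, 9, 24, 4, 9, 11]

Final stack: [42, 32, 9, 24, 4, 9, 11]


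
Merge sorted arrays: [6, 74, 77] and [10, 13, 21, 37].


Take 6 from A
Take 10 from B
Take 13 from B
Take 21 from B
Take 37 from B

Merged: [6, 10, 13, 21, 37, 74, 77]


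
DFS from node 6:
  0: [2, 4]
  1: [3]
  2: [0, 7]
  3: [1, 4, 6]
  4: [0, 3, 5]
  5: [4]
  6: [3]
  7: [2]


Visit 6, push [3]
Visit 3, push [4, 1]
Visit 1, push []
Visit 4, push [5, 0]
Visit 0, push [2]
Visit 2, push [7]
Visit 7, push []
Visit 5, push []

DFS order: [6, 3, 1, 4, 0, 2, 7, 5]


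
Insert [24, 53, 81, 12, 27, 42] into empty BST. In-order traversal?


Insert 24: root
Insert 53: R from 24
Insert 81: R from 24 -> R from 53
Insert 12: L from 24
Insert 27: R from 24 -> L from 53
Insert 42: R from 24 -> L from 53 -> R from 27

In-order: [12, 24, 27, 42, 53, 81]


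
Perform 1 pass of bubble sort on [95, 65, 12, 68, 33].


Initial: [95, 65, 12, 68, 33]
Pass 1: [65, 12, 68, 33, 95] (4 swaps)

After 1 pass: [65, 12, 68, 33, 95]


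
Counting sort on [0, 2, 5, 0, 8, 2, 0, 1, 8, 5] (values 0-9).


Input: [0, 2, 5, 0, 8, 2, 0, 1, 8, 5]
Counts: [3, 1, 2, 0, 0, 2, 0, 0, 2, 0]

Sorted: [0, 0, 0, 1, 2, 2, 5, 5, 8, 8]


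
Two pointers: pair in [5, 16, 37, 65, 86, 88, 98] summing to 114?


lo=0(5)+hi=6(98)=103
lo=1(16)+hi=6(98)=114

Yes: 16+98=114


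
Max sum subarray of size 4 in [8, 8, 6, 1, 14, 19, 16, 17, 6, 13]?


[0:4]: 23
[1:5]: 29
[2:6]: 40
[3:7]: 50
[4:8]: 66
[5:9]: 58
[6:10]: 52

Max: 66 at [4:8]


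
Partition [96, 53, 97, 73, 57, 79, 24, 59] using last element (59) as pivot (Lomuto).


Pivot: 59
  53 <= 59: swap -> [53, 96, 97, 73, 57, 79, 24, 59]
  57 <= 59: swap -> [53, 57, 97, 73, 96, 79, 24, 59]
  24 <= 59: swap -> [53, 57, 24, 73, 96, 79, 97, 59]
Place pivot at 3: [53, 57, 24, 59, 96, 79, 97, 73]

Partitioned: [53, 57, 24, 59, 96, 79, 97, 73]


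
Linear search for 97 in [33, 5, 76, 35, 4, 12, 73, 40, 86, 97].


i=0: 33!=97
i=1: 5!=97
i=2: 76!=97
i=3: 35!=97
i=4: 4!=97
i=5: 12!=97
i=6: 73!=97
i=7: 40!=97
i=8: 86!=97
i=9: 97==97 found!

Found at 9, 10 comps


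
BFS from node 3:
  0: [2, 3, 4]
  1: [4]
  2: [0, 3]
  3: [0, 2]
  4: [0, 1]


Visit 3, enqueue [0, 2]
Visit 0, enqueue [4]
Visit 2, enqueue []
Visit 4, enqueue [1]
Visit 1, enqueue []

BFS order: [3, 0, 2, 4, 1]


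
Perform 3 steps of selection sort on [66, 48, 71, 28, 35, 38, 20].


Initial: [66, 48, 71, 28, 35, 38, 20]
Step 1: min=20 at 6
  Swap: [20, 48, 71, 28, 35, 38, 66]
Step 2: min=28 at 3
  Swap: [20, 28, 71, 48, 35, 38, 66]
Step 3: min=35 at 4
  Swap: [20, 28, 35, 48, 71, 38, 66]

After 3 steps: [20, 28, 35, 48, 71, 38, 66]


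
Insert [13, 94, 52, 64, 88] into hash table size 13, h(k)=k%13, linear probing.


Insert 13: h=0 -> slot 0
Insert 94: h=3 -> slot 3
Insert 52: h=0, 1 probes -> slot 1
Insert 64: h=12 -> slot 12
Insert 88: h=10 -> slot 10

Table: [13, 52, None, 94, None, None, None, None, None, None, 88, None, 64]


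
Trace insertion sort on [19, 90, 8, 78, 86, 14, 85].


Initial: [19, 90, 8, 78, 86, 14, 85]
Insert 90: [19, 90, 8, 78, 86, 14, 85]
Insert 8: [8, 19, 90, 78, 86, 14, 85]
Insert 78: [8, 19, 78, 90, 86, 14, 85]
Insert 86: [8, 19, 78, 86, 90, 14, 85]
Insert 14: [8, 14, 19, 78, 86, 90, 85]
Insert 85: [8, 14, 19, 78, 85, 86, 90]

Sorted: [8, 14, 19, 78, 85, 86, 90]


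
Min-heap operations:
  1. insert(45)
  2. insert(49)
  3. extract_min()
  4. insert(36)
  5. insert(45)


insert(45) -> [45]
insert(49) -> [45, 49]
extract_min()->45, [49]
insert(36) -> [36, 49]
insert(45) -> [36, 49, 45]

Final heap: [36, 49, 45]


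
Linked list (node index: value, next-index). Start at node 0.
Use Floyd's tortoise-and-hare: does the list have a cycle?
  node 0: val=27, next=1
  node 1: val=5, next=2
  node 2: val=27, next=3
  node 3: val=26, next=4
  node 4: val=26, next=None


Floyd's tortoise (slow, +1) and hare (fast, +2):
  init: slow=0, fast=0
  step 1: slow=1, fast=2
  step 2: slow=2, fast=4
  step 3: fast -> None, no cycle

Cycle: no


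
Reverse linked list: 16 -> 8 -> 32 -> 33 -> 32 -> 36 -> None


Step 1: curr=16, set curr.next=prev(None) | reversed so far: 16
Step 2: curr=8, set curr.next=prev(16) | reversed so far: 8 -> 16
Step 3: curr=32, set curr.next=prev(8) | reversed so far: 32 -> 8 -> 16
Step 4: curr=33, set curr.next=prev(32) | reversed so far: 33 -> 32 -> 8 -> 16
Step 5: curr=32, set curr.next=prev(33) | reversed so far: 32 -> 33 -> 32 -> 8 -> 16
Step 6: curr=36, set curr.next=prev(32) | reversed so far: 36 -> 32 -> 33 -> 32 -> 8 -> 16

36 -> 32 -> 33 -> 32 -> 8 -> 16 -> None


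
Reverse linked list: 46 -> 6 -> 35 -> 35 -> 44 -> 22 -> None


Step 1: curr=46, set curr.next=prev(None) | reversed so far: 46
Step 2: curr=6, set curr.next=prev(46) | reversed so far: 6 -> 46
Step 3: curr=35, set curr.next=prev(6) | reversed so far: 35 -> 6 -> 46
Step 4: curr=35, set curr.next=prev(35) | reversed so far: 35 -> 35 -> 6 -> 46
Step 5: curr=44, set curr.next=prev(35) | reversed so far: 44 -> 35 -> 35 -> 6 -> 46
Step 6: curr=22, set curr.next=prev(44) | reversed so far: 22 -> 44 -> 35 -> 35 -> 6 -> 46

22 -> 44 -> 35 -> 35 -> 6 -> 46 -> None


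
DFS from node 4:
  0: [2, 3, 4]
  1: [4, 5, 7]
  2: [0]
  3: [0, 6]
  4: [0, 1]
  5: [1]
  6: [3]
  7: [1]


Visit 4, push [1, 0]
Visit 0, push [3, 2]
Visit 2, push []
Visit 3, push [6]
Visit 6, push []
Visit 1, push [7, 5]
Visit 5, push []
Visit 7, push []

DFS order: [4, 0, 2, 3, 6, 1, 5, 7]


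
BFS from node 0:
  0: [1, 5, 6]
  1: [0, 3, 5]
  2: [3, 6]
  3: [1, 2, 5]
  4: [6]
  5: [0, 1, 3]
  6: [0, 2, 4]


Visit 0, enqueue [1, 5, 6]
Visit 1, enqueue [3]
Visit 5, enqueue []
Visit 6, enqueue [2, 4]
Visit 3, enqueue []
Visit 2, enqueue []
Visit 4, enqueue []

BFS order: [0, 1, 5, 6, 3, 2, 4]


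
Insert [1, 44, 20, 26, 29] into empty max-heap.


Insert 1: [1]
Insert 44: [44, 1]
Insert 20: [44, 1, 20]
Insert 26: [44, 26, 20, 1]
Insert 29: [44, 29, 20, 1, 26]

Final heap: [44, 29, 20, 1, 26]


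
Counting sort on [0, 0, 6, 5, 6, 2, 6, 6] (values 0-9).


Input: [0, 0, 6, 5, 6, 2, 6, 6]
Counts: [2, 0, 1, 0, 0, 1, 4, 0, 0, 0]

Sorted: [0, 0, 2, 5, 6, 6, 6, 6]


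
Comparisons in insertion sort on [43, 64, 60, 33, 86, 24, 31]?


Algorithm: insertion sort
Input: [43, 64, 60, 33, 86, 24, 31]
Sorted: [24, 31, 33, 43, 60, 64, 86]

18


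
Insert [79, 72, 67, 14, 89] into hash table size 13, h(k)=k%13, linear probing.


Insert 79: h=1 -> slot 1
Insert 72: h=7 -> slot 7
Insert 67: h=2 -> slot 2
Insert 14: h=1, 2 probes -> slot 3
Insert 89: h=11 -> slot 11

Table: [None, 79, 67, 14, None, None, None, 72, None, None, None, 89, None]


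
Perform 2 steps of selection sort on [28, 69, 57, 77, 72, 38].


Initial: [28, 69, 57, 77, 72, 38]
Step 1: min=28 at 0
  Swap: [28, 69, 57, 77, 72, 38]
Step 2: min=38 at 5
  Swap: [28, 38, 57, 77, 72, 69]

After 2 steps: [28, 38, 57, 77, 72, 69]


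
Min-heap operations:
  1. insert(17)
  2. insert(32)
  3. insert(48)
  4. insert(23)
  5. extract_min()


insert(17) -> [17]
insert(32) -> [17, 32]
insert(48) -> [17, 32, 48]
insert(23) -> [17, 23, 48, 32]
extract_min()->17, [23, 32, 48]

Final heap: [23, 32, 48]


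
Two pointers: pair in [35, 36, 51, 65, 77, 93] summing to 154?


lo=0(35)+hi=5(93)=128
lo=1(36)+hi=5(93)=129
lo=2(51)+hi=5(93)=144
lo=3(65)+hi=5(93)=158
lo=3(65)+hi=4(77)=142

No pair found


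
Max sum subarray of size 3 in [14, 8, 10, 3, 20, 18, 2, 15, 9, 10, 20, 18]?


[0:3]: 32
[1:4]: 21
[2:5]: 33
[3:6]: 41
[4:7]: 40
[5:8]: 35
[6:9]: 26
[7:10]: 34
[8:11]: 39
[9:12]: 48

Max: 48 at [9:12]


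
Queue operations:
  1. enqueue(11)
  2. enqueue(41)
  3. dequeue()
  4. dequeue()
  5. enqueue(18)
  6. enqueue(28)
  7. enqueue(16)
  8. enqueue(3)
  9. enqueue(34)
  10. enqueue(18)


enqueue(11) -> [11]
enqueue(41) -> [11, 41]
dequeue()->11, [41]
dequeue()->41, []
enqueue(18) -> [18]
enqueue(28) -> [18, 28]
enqueue(16) -> [18, 28, 16]
enqueue(3) -> [18, 28, 16, 3]
enqueue(34) -> [18, 28, 16, 3, 34]
enqueue(18) -> [18, 28, 16, 3, 34, 18]

Final queue: [18, 28, 16, 3, 34, 18]


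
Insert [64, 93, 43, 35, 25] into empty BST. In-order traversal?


Insert 64: root
Insert 93: R from 64
Insert 43: L from 64
Insert 35: L from 64 -> L from 43
Insert 25: L from 64 -> L from 43 -> L from 35

In-order: [25, 35, 43, 64, 93]


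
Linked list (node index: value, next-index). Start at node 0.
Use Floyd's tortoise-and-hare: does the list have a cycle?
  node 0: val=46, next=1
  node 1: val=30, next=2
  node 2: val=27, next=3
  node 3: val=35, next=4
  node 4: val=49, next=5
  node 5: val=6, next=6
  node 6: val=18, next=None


Floyd's tortoise (slow, +1) and hare (fast, +2):
  init: slow=0, fast=0
  step 1: slow=1, fast=2
  step 2: slow=2, fast=4
  step 3: slow=3, fast=6
  step 4: fast -> None, no cycle

Cycle: no


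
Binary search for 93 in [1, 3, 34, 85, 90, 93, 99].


Step 1: lo=0, hi=6, mid=3, val=85
Step 2: lo=4, hi=6, mid=5, val=93

Found at index 5


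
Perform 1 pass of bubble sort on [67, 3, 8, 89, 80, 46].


Initial: [67, 3, 8, 89, 80, 46]
Pass 1: [3, 8, 67, 80, 46, 89] (4 swaps)

After 1 pass: [3, 8, 67, 80, 46, 89]


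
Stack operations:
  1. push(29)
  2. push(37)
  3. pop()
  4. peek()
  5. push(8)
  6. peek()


push(29) -> [29]
push(37) -> [29, 37]
pop()->37, [29]
peek()->29
push(8) -> [29, 8]
peek()->8

Final stack: [29, 8]


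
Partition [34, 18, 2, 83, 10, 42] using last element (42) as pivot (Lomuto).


Pivot: 42
  34 <= 42: advance i (no swap)
  18 <= 42: advance i (no swap)
  2 <= 42: advance i (no swap)
  10 <= 42: swap -> [34, 18, 2, 10, 83, 42]
Place pivot at 4: [34, 18, 2, 10, 42, 83]

Partitioned: [34, 18, 2, 10, 42, 83]


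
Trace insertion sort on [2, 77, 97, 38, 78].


Initial: [2, 77, 97, 38, 78]
Insert 77: [2, 77, 97, 38, 78]
Insert 97: [2, 77, 97, 38, 78]
Insert 38: [2, 38, 77, 97, 78]
Insert 78: [2, 38, 77, 78, 97]

Sorted: [2, 38, 77, 78, 97]


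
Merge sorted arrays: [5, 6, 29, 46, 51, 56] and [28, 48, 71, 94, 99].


Take 5 from A
Take 6 from A
Take 28 from B
Take 29 from A
Take 46 from A
Take 48 from B
Take 51 from A
Take 56 from A

Merged: [5, 6, 28, 29, 46, 48, 51, 56, 71, 94, 99]


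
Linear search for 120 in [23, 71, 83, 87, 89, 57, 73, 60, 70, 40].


i=0: 23!=120
i=1: 71!=120
i=2: 83!=120
i=3: 87!=120
i=4: 89!=120
i=5: 57!=120
i=6: 73!=120
i=7: 60!=120
i=8: 70!=120
i=9: 40!=120

Not found, 10 comps


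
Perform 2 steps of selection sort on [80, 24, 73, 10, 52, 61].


Initial: [80, 24, 73, 10, 52, 61]
Step 1: min=10 at 3
  Swap: [10, 24, 73, 80, 52, 61]
Step 2: min=24 at 1
  Swap: [10, 24, 73, 80, 52, 61]

After 2 steps: [10, 24, 73, 80, 52, 61]


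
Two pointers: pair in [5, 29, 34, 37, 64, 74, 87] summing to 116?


lo=0(5)+hi=6(87)=92
lo=1(29)+hi=6(87)=116

Yes: 29+87=116


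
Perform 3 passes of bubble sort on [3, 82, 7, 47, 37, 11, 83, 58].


Initial: [3, 82, 7, 47, 37, 11, 83, 58]
Pass 1: [3, 7, 47, 37, 11, 82, 58, 83] (5 swaps)
Pass 2: [3, 7, 37, 11, 47, 58, 82, 83] (3 swaps)
Pass 3: [3, 7, 11, 37, 47, 58, 82, 83] (1 swaps)

After 3 passes: [3, 7, 11, 37, 47, 58, 82, 83]


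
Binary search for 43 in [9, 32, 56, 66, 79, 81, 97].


Step 1: lo=0, hi=6, mid=3, val=66
Step 2: lo=0, hi=2, mid=1, val=32
Step 3: lo=2, hi=2, mid=2, val=56

Not found


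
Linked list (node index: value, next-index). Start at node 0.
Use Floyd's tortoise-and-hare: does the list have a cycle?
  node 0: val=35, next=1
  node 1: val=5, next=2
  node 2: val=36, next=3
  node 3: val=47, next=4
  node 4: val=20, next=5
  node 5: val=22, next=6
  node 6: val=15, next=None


Floyd's tortoise (slow, +1) and hare (fast, +2):
  init: slow=0, fast=0
  step 1: slow=1, fast=2
  step 2: slow=2, fast=4
  step 3: slow=3, fast=6
  step 4: fast -> None, no cycle

Cycle: no


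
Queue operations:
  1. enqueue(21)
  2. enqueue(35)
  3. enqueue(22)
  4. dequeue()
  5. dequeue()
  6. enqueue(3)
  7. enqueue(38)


enqueue(21) -> [21]
enqueue(35) -> [21, 35]
enqueue(22) -> [21, 35, 22]
dequeue()->21, [35, 22]
dequeue()->35, [22]
enqueue(3) -> [22, 3]
enqueue(38) -> [22, 3, 38]

Final queue: [22, 3, 38]


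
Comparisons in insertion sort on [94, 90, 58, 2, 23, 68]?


Algorithm: insertion sort
Input: [94, 90, 58, 2, 23, 68]
Sorted: [2, 23, 58, 68, 90, 94]

13


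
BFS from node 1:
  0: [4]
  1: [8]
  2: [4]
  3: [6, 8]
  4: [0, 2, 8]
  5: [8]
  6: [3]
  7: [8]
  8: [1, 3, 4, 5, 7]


Visit 1, enqueue [8]
Visit 8, enqueue [3, 4, 5, 7]
Visit 3, enqueue [6]
Visit 4, enqueue [0, 2]
Visit 5, enqueue []
Visit 7, enqueue []
Visit 6, enqueue []
Visit 0, enqueue []
Visit 2, enqueue []

BFS order: [1, 8, 3, 4, 5, 7, 6, 0, 2]


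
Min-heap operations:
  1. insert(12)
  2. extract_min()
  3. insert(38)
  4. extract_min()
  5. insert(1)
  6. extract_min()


insert(12) -> [12]
extract_min()->12, []
insert(38) -> [38]
extract_min()->38, []
insert(1) -> [1]
extract_min()->1, []

Final heap: []


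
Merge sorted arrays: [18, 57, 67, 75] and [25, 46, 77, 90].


Take 18 from A
Take 25 from B
Take 46 from B
Take 57 from A
Take 67 from A
Take 75 from A

Merged: [18, 25, 46, 57, 67, 75, 77, 90]


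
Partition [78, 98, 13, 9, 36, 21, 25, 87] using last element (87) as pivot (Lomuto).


Pivot: 87
  78 <= 87: advance i (no swap)
  13 <= 87: swap -> [78, 13, 98, 9, 36, 21, 25, 87]
  9 <= 87: swap -> [78, 13, 9, 98, 36, 21, 25, 87]
  36 <= 87: swap -> [78, 13, 9, 36, 98, 21, 25, 87]
  21 <= 87: swap -> [78, 13, 9, 36, 21, 98, 25, 87]
  25 <= 87: swap -> [78, 13, 9, 36, 21, 25, 98, 87]
Place pivot at 6: [78, 13, 9, 36, 21, 25, 87, 98]

Partitioned: [78, 13, 9, 36, 21, 25, 87, 98]


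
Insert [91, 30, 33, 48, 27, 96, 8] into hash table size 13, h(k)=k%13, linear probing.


Insert 91: h=0 -> slot 0
Insert 30: h=4 -> slot 4
Insert 33: h=7 -> slot 7
Insert 48: h=9 -> slot 9
Insert 27: h=1 -> slot 1
Insert 96: h=5 -> slot 5
Insert 8: h=8 -> slot 8

Table: [91, 27, None, None, 30, 96, None, 33, 8, 48, None, None, None]


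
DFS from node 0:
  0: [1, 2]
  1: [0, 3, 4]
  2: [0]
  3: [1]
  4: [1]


Visit 0, push [2, 1]
Visit 1, push [4, 3]
Visit 3, push []
Visit 4, push []
Visit 2, push []

DFS order: [0, 1, 3, 4, 2]


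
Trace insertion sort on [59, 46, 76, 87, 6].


Initial: [59, 46, 76, 87, 6]
Insert 46: [46, 59, 76, 87, 6]
Insert 76: [46, 59, 76, 87, 6]
Insert 87: [46, 59, 76, 87, 6]
Insert 6: [6, 46, 59, 76, 87]

Sorted: [6, 46, 59, 76, 87]


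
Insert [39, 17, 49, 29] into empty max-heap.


Insert 39: [39]
Insert 17: [39, 17]
Insert 49: [49, 17, 39]
Insert 29: [49, 29, 39, 17]

Final heap: [49, 29, 39, 17]


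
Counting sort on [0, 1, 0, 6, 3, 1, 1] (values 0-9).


Input: [0, 1, 0, 6, 3, 1, 1]
Counts: [2, 3, 0, 1, 0, 0, 1, 0, 0, 0]

Sorted: [0, 0, 1, 1, 1, 3, 6]


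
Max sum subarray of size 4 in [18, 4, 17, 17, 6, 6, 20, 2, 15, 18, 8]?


[0:4]: 56
[1:5]: 44
[2:6]: 46
[3:7]: 49
[4:8]: 34
[5:9]: 43
[6:10]: 55
[7:11]: 43

Max: 56 at [0:4]


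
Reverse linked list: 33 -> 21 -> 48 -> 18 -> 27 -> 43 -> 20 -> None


Step 1: curr=33, set curr.next=prev(None) | reversed so far: 33
Step 2: curr=21, set curr.next=prev(33) | reversed so far: 21 -> 33
Step 3: curr=48, set curr.next=prev(21) | reversed so far: 48 -> 21 -> 33
Step 4: curr=18, set curr.next=prev(48) | reversed so far: 18 -> 48 -> 21 -> 33
Step 5: curr=27, set curr.next=prev(18) | reversed so far: 27 -> 18 -> 48 -> 21 -> 33
Step 6: curr=43, set curr.next=prev(27) | reversed so far: 43 -> 27 -> 18 -> 48 -> 21 -> 33
Step 7: curr=20, set curr.next=prev(43) | reversed so far: 20 -> 43 -> 27 -> 18 -> 48 -> 21 -> 33

20 -> 43 -> 27 -> 18 -> 48 -> 21 -> 33 -> None


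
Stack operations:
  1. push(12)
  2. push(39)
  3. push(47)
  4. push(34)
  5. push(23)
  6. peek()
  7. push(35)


push(12) -> [12]
push(39) -> [12, 39]
push(47) -> [12, 39, 47]
push(34) -> [12, 39, 47, 34]
push(23) -> [12, 39, 47, 34, 23]
peek()->23
push(35) -> [12, 39, 47, 34, 23, 35]

Final stack: [12, 39, 47, 34, 23, 35]


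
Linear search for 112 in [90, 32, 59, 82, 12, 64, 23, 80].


i=0: 90!=112
i=1: 32!=112
i=2: 59!=112
i=3: 82!=112
i=4: 12!=112
i=5: 64!=112
i=6: 23!=112
i=7: 80!=112

Not found, 8 comps


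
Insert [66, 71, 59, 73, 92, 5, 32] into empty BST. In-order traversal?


Insert 66: root
Insert 71: R from 66
Insert 59: L from 66
Insert 73: R from 66 -> R from 71
Insert 92: R from 66 -> R from 71 -> R from 73
Insert 5: L from 66 -> L from 59
Insert 32: L from 66 -> L from 59 -> R from 5

In-order: [5, 32, 59, 66, 71, 73, 92]


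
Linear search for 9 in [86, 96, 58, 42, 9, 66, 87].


i=0: 86!=9
i=1: 96!=9
i=2: 58!=9
i=3: 42!=9
i=4: 9==9 found!

Found at 4, 5 comps


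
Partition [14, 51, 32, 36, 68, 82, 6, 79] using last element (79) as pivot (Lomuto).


Pivot: 79
  14 <= 79: advance i (no swap)
  51 <= 79: advance i (no swap)
  32 <= 79: advance i (no swap)
  36 <= 79: advance i (no swap)
  68 <= 79: advance i (no swap)
  6 <= 79: swap -> [14, 51, 32, 36, 68, 6, 82, 79]
Place pivot at 6: [14, 51, 32, 36, 68, 6, 79, 82]

Partitioned: [14, 51, 32, 36, 68, 6, 79, 82]


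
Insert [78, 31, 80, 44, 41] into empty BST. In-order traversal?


Insert 78: root
Insert 31: L from 78
Insert 80: R from 78
Insert 44: L from 78 -> R from 31
Insert 41: L from 78 -> R from 31 -> L from 44

In-order: [31, 41, 44, 78, 80]


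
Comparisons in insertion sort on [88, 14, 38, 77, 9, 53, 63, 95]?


Algorithm: insertion sort
Input: [88, 14, 38, 77, 9, 53, 63, 95]
Sorted: [9, 14, 38, 53, 63, 77, 88, 95]

16


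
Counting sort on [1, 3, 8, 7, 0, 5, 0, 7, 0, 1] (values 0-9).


Input: [1, 3, 8, 7, 0, 5, 0, 7, 0, 1]
Counts: [3, 2, 0, 1, 0, 1, 0, 2, 1, 0]

Sorted: [0, 0, 0, 1, 1, 3, 5, 7, 7, 8]


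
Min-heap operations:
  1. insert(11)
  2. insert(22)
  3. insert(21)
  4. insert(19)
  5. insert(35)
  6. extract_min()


insert(11) -> [11]
insert(22) -> [11, 22]
insert(21) -> [11, 22, 21]
insert(19) -> [11, 19, 21, 22]
insert(35) -> [11, 19, 21, 22, 35]
extract_min()->11, [19, 22, 21, 35]

Final heap: [19, 22, 21, 35]


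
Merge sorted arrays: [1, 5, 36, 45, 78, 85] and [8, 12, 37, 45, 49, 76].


Take 1 from A
Take 5 from A
Take 8 from B
Take 12 from B
Take 36 from A
Take 37 from B
Take 45 from A
Take 45 from B
Take 49 from B
Take 76 from B

Merged: [1, 5, 8, 12, 36, 37, 45, 45, 49, 76, 78, 85]


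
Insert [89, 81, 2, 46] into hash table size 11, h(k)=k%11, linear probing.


Insert 89: h=1 -> slot 1
Insert 81: h=4 -> slot 4
Insert 2: h=2 -> slot 2
Insert 46: h=2, 1 probes -> slot 3

Table: [None, 89, 2, 46, 81, None, None, None, None, None, None]


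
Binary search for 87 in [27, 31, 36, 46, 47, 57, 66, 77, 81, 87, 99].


Step 1: lo=0, hi=10, mid=5, val=57
Step 2: lo=6, hi=10, mid=8, val=81
Step 3: lo=9, hi=10, mid=9, val=87

Found at index 9


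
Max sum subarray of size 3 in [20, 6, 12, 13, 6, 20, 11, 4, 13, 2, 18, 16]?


[0:3]: 38
[1:4]: 31
[2:5]: 31
[3:6]: 39
[4:7]: 37
[5:8]: 35
[6:9]: 28
[7:10]: 19
[8:11]: 33
[9:12]: 36

Max: 39 at [3:6]


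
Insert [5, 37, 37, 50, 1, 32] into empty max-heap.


Insert 5: [5]
Insert 37: [37, 5]
Insert 37: [37, 5, 37]
Insert 50: [50, 37, 37, 5]
Insert 1: [50, 37, 37, 5, 1]
Insert 32: [50, 37, 37, 5, 1, 32]

Final heap: [50, 37, 37, 5, 1, 32]


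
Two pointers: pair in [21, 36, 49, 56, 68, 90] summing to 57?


lo=0(21)+hi=5(90)=111
lo=0(21)+hi=4(68)=89
lo=0(21)+hi=3(56)=77
lo=0(21)+hi=2(49)=70
lo=0(21)+hi=1(36)=57

Yes: 21+36=57


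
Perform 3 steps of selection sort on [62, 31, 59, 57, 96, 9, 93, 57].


Initial: [62, 31, 59, 57, 96, 9, 93, 57]
Step 1: min=9 at 5
  Swap: [9, 31, 59, 57, 96, 62, 93, 57]
Step 2: min=31 at 1
  Swap: [9, 31, 59, 57, 96, 62, 93, 57]
Step 3: min=57 at 3
  Swap: [9, 31, 57, 59, 96, 62, 93, 57]

After 3 steps: [9, 31, 57, 59, 96, 62, 93, 57]


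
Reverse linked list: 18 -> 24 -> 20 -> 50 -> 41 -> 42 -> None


Step 1: curr=18, set curr.next=prev(None) | reversed so far: 18
Step 2: curr=24, set curr.next=prev(18) | reversed so far: 24 -> 18
Step 3: curr=20, set curr.next=prev(24) | reversed so far: 20 -> 24 -> 18
Step 4: curr=50, set curr.next=prev(20) | reversed so far: 50 -> 20 -> 24 -> 18
Step 5: curr=41, set curr.next=prev(50) | reversed so far: 41 -> 50 -> 20 -> 24 -> 18
Step 6: curr=42, set curr.next=prev(41) | reversed so far: 42 -> 41 -> 50 -> 20 -> 24 -> 18

42 -> 41 -> 50 -> 20 -> 24 -> 18 -> None


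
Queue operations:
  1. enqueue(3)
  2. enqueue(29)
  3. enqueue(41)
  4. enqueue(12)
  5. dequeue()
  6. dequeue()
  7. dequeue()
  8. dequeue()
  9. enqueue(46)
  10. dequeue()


enqueue(3) -> [3]
enqueue(29) -> [3, 29]
enqueue(41) -> [3, 29, 41]
enqueue(12) -> [3, 29, 41, 12]
dequeue()->3, [29, 41, 12]
dequeue()->29, [41, 12]
dequeue()->41, [12]
dequeue()->12, []
enqueue(46) -> [46]
dequeue()->46, []

Final queue: []


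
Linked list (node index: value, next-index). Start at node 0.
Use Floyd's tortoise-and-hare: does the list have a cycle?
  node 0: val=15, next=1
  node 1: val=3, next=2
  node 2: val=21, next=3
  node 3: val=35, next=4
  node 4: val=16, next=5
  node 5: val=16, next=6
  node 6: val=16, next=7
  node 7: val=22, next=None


Floyd's tortoise (slow, +1) and hare (fast, +2):
  init: slow=0, fast=0
  step 1: slow=1, fast=2
  step 2: slow=2, fast=4
  step 3: slow=3, fast=6
  step 4: fast 6->7->None, no cycle

Cycle: no


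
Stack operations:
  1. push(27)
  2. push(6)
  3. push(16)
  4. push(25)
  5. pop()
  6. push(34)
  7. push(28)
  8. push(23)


push(27) -> [27]
push(6) -> [27, 6]
push(16) -> [27, 6, 16]
push(25) -> [27, 6, 16, 25]
pop()->25, [27, 6, 16]
push(34) -> [27, 6, 16, 34]
push(28) -> [27, 6, 16, 34, 28]
push(23) -> [27, 6, 16, 34, 28, 23]

Final stack: [27, 6, 16, 34, 28, 23]


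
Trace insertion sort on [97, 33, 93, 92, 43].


Initial: [97, 33, 93, 92, 43]
Insert 33: [33, 97, 93, 92, 43]
Insert 93: [33, 93, 97, 92, 43]
Insert 92: [33, 92, 93, 97, 43]
Insert 43: [33, 43, 92, 93, 97]

Sorted: [33, 43, 92, 93, 97]


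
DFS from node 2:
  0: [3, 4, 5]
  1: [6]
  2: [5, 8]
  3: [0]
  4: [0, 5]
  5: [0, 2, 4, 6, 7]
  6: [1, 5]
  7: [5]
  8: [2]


Visit 2, push [8, 5]
Visit 5, push [7, 6, 4, 0]
Visit 0, push [4, 3]
Visit 3, push []
Visit 4, push []
Visit 6, push [1]
Visit 1, push []
Visit 7, push []
Visit 8, push []

DFS order: [2, 5, 0, 3, 4, 6, 1, 7, 8]


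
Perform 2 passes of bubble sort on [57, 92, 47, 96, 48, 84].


Initial: [57, 92, 47, 96, 48, 84]
Pass 1: [57, 47, 92, 48, 84, 96] (3 swaps)
Pass 2: [47, 57, 48, 84, 92, 96] (3 swaps)

After 2 passes: [47, 57, 48, 84, 92, 96]


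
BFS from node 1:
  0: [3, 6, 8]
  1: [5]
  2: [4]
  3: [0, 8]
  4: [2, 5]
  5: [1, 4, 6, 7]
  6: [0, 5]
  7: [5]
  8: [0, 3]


Visit 1, enqueue [5]
Visit 5, enqueue [4, 6, 7]
Visit 4, enqueue [2]
Visit 6, enqueue [0]
Visit 7, enqueue []
Visit 2, enqueue []
Visit 0, enqueue [3, 8]
Visit 3, enqueue []
Visit 8, enqueue []

BFS order: [1, 5, 4, 6, 7, 2, 0, 3, 8]


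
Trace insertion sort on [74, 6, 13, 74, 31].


Initial: [74, 6, 13, 74, 31]
Insert 6: [6, 74, 13, 74, 31]
Insert 13: [6, 13, 74, 74, 31]
Insert 74: [6, 13, 74, 74, 31]
Insert 31: [6, 13, 31, 74, 74]

Sorted: [6, 13, 31, 74, 74]


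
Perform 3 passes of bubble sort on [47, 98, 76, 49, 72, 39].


Initial: [47, 98, 76, 49, 72, 39]
Pass 1: [47, 76, 49, 72, 39, 98] (4 swaps)
Pass 2: [47, 49, 72, 39, 76, 98] (3 swaps)
Pass 3: [47, 49, 39, 72, 76, 98] (1 swaps)

After 3 passes: [47, 49, 39, 72, 76, 98]


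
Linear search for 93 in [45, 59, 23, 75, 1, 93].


i=0: 45!=93
i=1: 59!=93
i=2: 23!=93
i=3: 75!=93
i=4: 1!=93
i=5: 93==93 found!

Found at 5, 6 comps


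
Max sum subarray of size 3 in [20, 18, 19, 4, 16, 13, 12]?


[0:3]: 57
[1:4]: 41
[2:5]: 39
[3:6]: 33
[4:7]: 41

Max: 57 at [0:3]


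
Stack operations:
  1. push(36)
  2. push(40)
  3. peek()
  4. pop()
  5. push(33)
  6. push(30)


push(36) -> [36]
push(40) -> [36, 40]
peek()->40
pop()->40, [36]
push(33) -> [36, 33]
push(30) -> [36, 33, 30]

Final stack: [36, 33, 30]


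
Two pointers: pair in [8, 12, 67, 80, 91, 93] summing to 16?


lo=0(8)+hi=5(93)=101
lo=0(8)+hi=4(91)=99
lo=0(8)+hi=3(80)=88
lo=0(8)+hi=2(67)=75
lo=0(8)+hi=1(12)=20

No pair found


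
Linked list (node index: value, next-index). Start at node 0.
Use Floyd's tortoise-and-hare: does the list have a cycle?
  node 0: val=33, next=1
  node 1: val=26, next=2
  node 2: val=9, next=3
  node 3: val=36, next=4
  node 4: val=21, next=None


Floyd's tortoise (slow, +1) and hare (fast, +2):
  init: slow=0, fast=0
  step 1: slow=1, fast=2
  step 2: slow=2, fast=4
  step 3: fast -> None, no cycle

Cycle: no


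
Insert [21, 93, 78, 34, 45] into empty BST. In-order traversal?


Insert 21: root
Insert 93: R from 21
Insert 78: R from 21 -> L from 93
Insert 34: R from 21 -> L from 93 -> L from 78
Insert 45: R from 21 -> L from 93 -> L from 78 -> R from 34

In-order: [21, 34, 45, 78, 93]


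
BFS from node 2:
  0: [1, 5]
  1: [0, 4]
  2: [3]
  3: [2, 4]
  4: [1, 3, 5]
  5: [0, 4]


Visit 2, enqueue [3]
Visit 3, enqueue [4]
Visit 4, enqueue [1, 5]
Visit 1, enqueue [0]
Visit 5, enqueue []
Visit 0, enqueue []

BFS order: [2, 3, 4, 1, 5, 0]


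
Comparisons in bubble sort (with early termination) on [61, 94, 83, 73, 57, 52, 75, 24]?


Algorithm: bubble sort (with early termination)
Input: [61, 94, 83, 73, 57, 52, 75, 24]
Sorted: [24, 52, 57, 61, 73, 75, 83, 94]

28


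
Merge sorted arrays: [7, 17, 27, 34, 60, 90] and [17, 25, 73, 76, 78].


Take 7 from A
Take 17 from A
Take 17 from B
Take 25 from B
Take 27 from A
Take 34 from A
Take 60 from A
Take 73 from B
Take 76 from B
Take 78 from B

Merged: [7, 17, 17, 25, 27, 34, 60, 73, 76, 78, 90]


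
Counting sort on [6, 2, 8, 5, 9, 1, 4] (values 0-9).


Input: [6, 2, 8, 5, 9, 1, 4]
Counts: [0, 1, 1, 0, 1, 1, 1, 0, 1, 1]

Sorted: [1, 2, 4, 5, 6, 8, 9]


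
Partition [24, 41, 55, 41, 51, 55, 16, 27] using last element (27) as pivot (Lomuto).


Pivot: 27
  24 <= 27: advance i (no swap)
  16 <= 27: swap -> [24, 16, 55, 41, 51, 55, 41, 27]
Place pivot at 2: [24, 16, 27, 41, 51, 55, 41, 55]

Partitioned: [24, 16, 27, 41, 51, 55, 41, 55]


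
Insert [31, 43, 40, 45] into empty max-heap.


Insert 31: [31]
Insert 43: [43, 31]
Insert 40: [43, 31, 40]
Insert 45: [45, 43, 40, 31]

Final heap: [45, 43, 40, 31]


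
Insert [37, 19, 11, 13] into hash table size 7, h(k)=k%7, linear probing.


Insert 37: h=2 -> slot 2
Insert 19: h=5 -> slot 5
Insert 11: h=4 -> slot 4
Insert 13: h=6 -> slot 6

Table: [None, None, 37, None, 11, 19, 13]


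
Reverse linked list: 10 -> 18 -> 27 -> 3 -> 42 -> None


Step 1: curr=10, set curr.next=prev(None) | reversed so far: 10
Step 2: curr=18, set curr.next=prev(10) | reversed so far: 18 -> 10
Step 3: curr=27, set curr.next=prev(18) | reversed so far: 27 -> 18 -> 10
Step 4: curr=3, set curr.next=prev(27) | reversed so far: 3 -> 27 -> 18 -> 10
Step 5: curr=42, set curr.next=prev(3) | reversed so far: 42 -> 3 -> 27 -> 18 -> 10

42 -> 3 -> 27 -> 18 -> 10 -> None


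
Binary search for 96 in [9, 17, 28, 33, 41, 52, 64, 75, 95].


Step 1: lo=0, hi=8, mid=4, val=41
Step 2: lo=5, hi=8, mid=6, val=64
Step 3: lo=7, hi=8, mid=7, val=75
Step 4: lo=8, hi=8, mid=8, val=95

Not found


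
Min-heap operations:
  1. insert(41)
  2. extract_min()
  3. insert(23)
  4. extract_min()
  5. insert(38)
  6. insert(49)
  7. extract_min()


insert(41) -> [41]
extract_min()->41, []
insert(23) -> [23]
extract_min()->23, []
insert(38) -> [38]
insert(49) -> [38, 49]
extract_min()->38, [49]

Final heap: [49]


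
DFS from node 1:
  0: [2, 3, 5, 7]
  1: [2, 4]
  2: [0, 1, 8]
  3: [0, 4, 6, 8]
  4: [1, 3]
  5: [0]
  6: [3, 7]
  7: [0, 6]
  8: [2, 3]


Visit 1, push [4, 2]
Visit 2, push [8, 0]
Visit 0, push [7, 5, 3]
Visit 3, push [8, 6, 4]
Visit 4, push []
Visit 6, push [7]
Visit 7, push []
Visit 8, push []
Visit 5, push []

DFS order: [1, 2, 0, 3, 4, 6, 7, 8, 5]


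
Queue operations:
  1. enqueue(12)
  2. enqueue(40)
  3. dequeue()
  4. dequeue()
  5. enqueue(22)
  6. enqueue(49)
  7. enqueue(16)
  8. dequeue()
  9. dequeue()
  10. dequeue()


enqueue(12) -> [12]
enqueue(40) -> [12, 40]
dequeue()->12, [40]
dequeue()->40, []
enqueue(22) -> [22]
enqueue(49) -> [22, 49]
enqueue(16) -> [22, 49, 16]
dequeue()->22, [49, 16]
dequeue()->49, [16]
dequeue()->16, []

Final queue: []


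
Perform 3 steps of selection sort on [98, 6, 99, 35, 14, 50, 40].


Initial: [98, 6, 99, 35, 14, 50, 40]
Step 1: min=6 at 1
  Swap: [6, 98, 99, 35, 14, 50, 40]
Step 2: min=14 at 4
  Swap: [6, 14, 99, 35, 98, 50, 40]
Step 3: min=35 at 3
  Swap: [6, 14, 35, 99, 98, 50, 40]

After 3 steps: [6, 14, 35, 99, 98, 50, 40]


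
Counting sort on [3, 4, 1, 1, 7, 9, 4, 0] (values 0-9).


Input: [3, 4, 1, 1, 7, 9, 4, 0]
Counts: [1, 2, 0, 1, 2, 0, 0, 1, 0, 1]

Sorted: [0, 1, 1, 3, 4, 4, 7, 9]


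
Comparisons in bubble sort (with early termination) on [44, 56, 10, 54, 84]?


Algorithm: bubble sort (with early termination)
Input: [44, 56, 10, 54, 84]
Sorted: [10, 44, 54, 56, 84]

9


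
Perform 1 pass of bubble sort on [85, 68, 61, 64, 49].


Initial: [85, 68, 61, 64, 49]
Pass 1: [68, 61, 64, 49, 85] (4 swaps)

After 1 pass: [68, 61, 64, 49, 85]


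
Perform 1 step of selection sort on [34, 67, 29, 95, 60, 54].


Initial: [34, 67, 29, 95, 60, 54]
Step 1: min=29 at 2
  Swap: [29, 67, 34, 95, 60, 54]

After 1 step: [29, 67, 34, 95, 60, 54]


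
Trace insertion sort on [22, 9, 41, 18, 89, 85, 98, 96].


Initial: [22, 9, 41, 18, 89, 85, 98, 96]
Insert 9: [9, 22, 41, 18, 89, 85, 98, 96]
Insert 41: [9, 22, 41, 18, 89, 85, 98, 96]
Insert 18: [9, 18, 22, 41, 89, 85, 98, 96]
Insert 89: [9, 18, 22, 41, 89, 85, 98, 96]
Insert 85: [9, 18, 22, 41, 85, 89, 98, 96]
Insert 98: [9, 18, 22, 41, 85, 89, 98, 96]
Insert 96: [9, 18, 22, 41, 85, 89, 96, 98]

Sorted: [9, 18, 22, 41, 85, 89, 96, 98]


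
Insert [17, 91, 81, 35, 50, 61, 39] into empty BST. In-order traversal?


Insert 17: root
Insert 91: R from 17
Insert 81: R from 17 -> L from 91
Insert 35: R from 17 -> L from 91 -> L from 81
Insert 50: R from 17 -> L from 91 -> L from 81 -> R from 35
Insert 61: R from 17 -> L from 91 -> L from 81 -> R from 35 -> R from 50
Insert 39: R from 17 -> L from 91 -> L from 81 -> R from 35 -> L from 50

In-order: [17, 35, 39, 50, 61, 81, 91]


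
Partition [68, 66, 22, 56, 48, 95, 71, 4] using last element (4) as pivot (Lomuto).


Pivot: 4
Place pivot at 0: [4, 66, 22, 56, 48, 95, 71, 68]

Partitioned: [4, 66, 22, 56, 48, 95, 71, 68]


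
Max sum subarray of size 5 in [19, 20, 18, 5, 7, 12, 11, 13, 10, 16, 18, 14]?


[0:5]: 69
[1:6]: 62
[2:7]: 53
[3:8]: 48
[4:9]: 53
[5:10]: 62
[6:11]: 68
[7:12]: 71

Max: 71 at [7:12]


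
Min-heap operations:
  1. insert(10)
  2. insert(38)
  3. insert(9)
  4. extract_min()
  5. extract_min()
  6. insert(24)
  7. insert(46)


insert(10) -> [10]
insert(38) -> [10, 38]
insert(9) -> [9, 38, 10]
extract_min()->9, [10, 38]
extract_min()->10, [38]
insert(24) -> [24, 38]
insert(46) -> [24, 38, 46]

Final heap: [24, 38, 46]


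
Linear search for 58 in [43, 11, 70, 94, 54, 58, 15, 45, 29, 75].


i=0: 43!=58
i=1: 11!=58
i=2: 70!=58
i=3: 94!=58
i=4: 54!=58
i=5: 58==58 found!

Found at 5, 6 comps


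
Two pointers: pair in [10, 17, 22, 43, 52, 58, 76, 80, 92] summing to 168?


lo=0(10)+hi=8(92)=102
lo=1(17)+hi=8(92)=109
lo=2(22)+hi=8(92)=114
lo=3(43)+hi=8(92)=135
lo=4(52)+hi=8(92)=144
lo=5(58)+hi=8(92)=150
lo=6(76)+hi=8(92)=168

Yes: 76+92=168


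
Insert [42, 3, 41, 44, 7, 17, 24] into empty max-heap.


Insert 42: [42]
Insert 3: [42, 3]
Insert 41: [42, 3, 41]
Insert 44: [44, 42, 41, 3]
Insert 7: [44, 42, 41, 3, 7]
Insert 17: [44, 42, 41, 3, 7, 17]
Insert 24: [44, 42, 41, 3, 7, 17, 24]

Final heap: [44, 42, 41, 3, 7, 17, 24]


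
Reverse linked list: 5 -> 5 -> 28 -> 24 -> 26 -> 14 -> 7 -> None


Step 1: curr=5, set curr.next=prev(None) | reversed so far: 5
Step 2: curr=5, set curr.next=prev(5) | reversed so far: 5 -> 5
Step 3: curr=28, set curr.next=prev(5) | reversed so far: 28 -> 5 -> 5
Step 4: curr=24, set curr.next=prev(28) | reversed so far: 24 -> 28 -> 5 -> 5
Step 5: curr=26, set curr.next=prev(24) | reversed so far: 26 -> 24 -> 28 -> 5 -> 5
Step 6: curr=14, set curr.next=prev(26) | reversed so far: 14 -> 26 -> 24 -> 28 -> 5 -> 5
Step 7: curr=7, set curr.next=prev(14) | reversed so far: 7 -> 14 -> 26 -> 24 -> 28 -> 5 -> 5

7 -> 14 -> 26 -> 24 -> 28 -> 5 -> 5 -> None


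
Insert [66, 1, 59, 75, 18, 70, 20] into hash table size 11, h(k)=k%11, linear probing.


Insert 66: h=0 -> slot 0
Insert 1: h=1 -> slot 1
Insert 59: h=4 -> slot 4
Insert 75: h=9 -> slot 9
Insert 18: h=7 -> slot 7
Insert 70: h=4, 1 probes -> slot 5
Insert 20: h=9, 1 probes -> slot 10

Table: [66, 1, None, None, 59, 70, None, 18, None, 75, 20]


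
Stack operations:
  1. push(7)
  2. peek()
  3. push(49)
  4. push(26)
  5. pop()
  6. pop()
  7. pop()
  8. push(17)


push(7) -> [7]
peek()->7
push(49) -> [7, 49]
push(26) -> [7, 49, 26]
pop()->26, [7, 49]
pop()->49, [7]
pop()->7, []
push(17) -> [17]

Final stack: [17]


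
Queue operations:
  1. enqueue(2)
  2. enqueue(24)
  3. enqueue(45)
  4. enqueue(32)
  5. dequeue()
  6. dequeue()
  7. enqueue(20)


enqueue(2) -> [2]
enqueue(24) -> [2, 24]
enqueue(45) -> [2, 24, 45]
enqueue(32) -> [2, 24, 45, 32]
dequeue()->2, [24, 45, 32]
dequeue()->24, [45, 32]
enqueue(20) -> [45, 32, 20]

Final queue: [45, 32, 20]


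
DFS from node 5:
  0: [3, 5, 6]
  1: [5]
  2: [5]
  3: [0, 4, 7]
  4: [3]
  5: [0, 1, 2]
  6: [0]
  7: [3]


Visit 5, push [2, 1, 0]
Visit 0, push [6, 3]
Visit 3, push [7, 4]
Visit 4, push []
Visit 7, push []
Visit 6, push []
Visit 1, push []
Visit 2, push []

DFS order: [5, 0, 3, 4, 7, 6, 1, 2]


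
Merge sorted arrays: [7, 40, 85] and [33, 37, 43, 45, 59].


Take 7 from A
Take 33 from B
Take 37 from B
Take 40 from A
Take 43 from B
Take 45 from B
Take 59 from B

Merged: [7, 33, 37, 40, 43, 45, 59, 85]


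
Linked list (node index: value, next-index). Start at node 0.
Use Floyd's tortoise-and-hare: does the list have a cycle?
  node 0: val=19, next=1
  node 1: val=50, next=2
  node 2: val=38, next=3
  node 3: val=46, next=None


Floyd's tortoise (slow, +1) and hare (fast, +2):
  init: slow=0, fast=0
  step 1: slow=1, fast=2
  step 2: fast 2->3->None, no cycle

Cycle: no


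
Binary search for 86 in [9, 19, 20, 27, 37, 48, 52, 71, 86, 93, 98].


Step 1: lo=0, hi=10, mid=5, val=48
Step 2: lo=6, hi=10, mid=8, val=86

Found at index 8


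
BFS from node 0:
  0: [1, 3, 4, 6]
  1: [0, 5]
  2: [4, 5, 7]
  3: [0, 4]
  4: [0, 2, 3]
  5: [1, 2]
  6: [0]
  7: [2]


Visit 0, enqueue [1, 3, 4, 6]
Visit 1, enqueue [5]
Visit 3, enqueue []
Visit 4, enqueue [2]
Visit 6, enqueue []
Visit 5, enqueue []
Visit 2, enqueue [7]
Visit 7, enqueue []

BFS order: [0, 1, 3, 4, 6, 5, 2, 7]


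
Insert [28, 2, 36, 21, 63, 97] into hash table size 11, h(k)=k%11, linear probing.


Insert 28: h=6 -> slot 6
Insert 2: h=2 -> slot 2
Insert 36: h=3 -> slot 3
Insert 21: h=10 -> slot 10
Insert 63: h=8 -> slot 8
Insert 97: h=9 -> slot 9

Table: [None, None, 2, 36, None, None, 28, None, 63, 97, 21]


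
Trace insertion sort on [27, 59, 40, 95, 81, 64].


Initial: [27, 59, 40, 95, 81, 64]
Insert 59: [27, 59, 40, 95, 81, 64]
Insert 40: [27, 40, 59, 95, 81, 64]
Insert 95: [27, 40, 59, 95, 81, 64]
Insert 81: [27, 40, 59, 81, 95, 64]
Insert 64: [27, 40, 59, 64, 81, 95]

Sorted: [27, 40, 59, 64, 81, 95]


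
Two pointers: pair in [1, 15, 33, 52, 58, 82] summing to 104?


lo=0(1)+hi=5(82)=83
lo=1(15)+hi=5(82)=97
lo=2(33)+hi=5(82)=115
lo=2(33)+hi=4(58)=91
lo=3(52)+hi=4(58)=110

No pair found


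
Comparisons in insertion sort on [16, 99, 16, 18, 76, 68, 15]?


Algorithm: insertion sort
Input: [16, 99, 16, 18, 76, 68, 15]
Sorted: [15, 16, 16, 18, 68, 76, 99]

16


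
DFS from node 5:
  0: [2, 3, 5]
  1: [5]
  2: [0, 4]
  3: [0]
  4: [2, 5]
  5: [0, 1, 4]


Visit 5, push [4, 1, 0]
Visit 0, push [3, 2]
Visit 2, push [4]
Visit 4, push []
Visit 3, push []
Visit 1, push []

DFS order: [5, 0, 2, 4, 3, 1]


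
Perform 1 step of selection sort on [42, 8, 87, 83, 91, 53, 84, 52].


Initial: [42, 8, 87, 83, 91, 53, 84, 52]
Step 1: min=8 at 1
  Swap: [8, 42, 87, 83, 91, 53, 84, 52]

After 1 step: [8, 42, 87, 83, 91, 53, 84, 52]


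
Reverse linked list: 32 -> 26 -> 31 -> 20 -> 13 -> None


Step 1: curr=32, set curr.next=prev(None) | reversed so far: 32
Step 2: curr=26, set curr.next=prev(32) | reversed so far: 26 -> 32
Step 3: curr=31, set curr.next=prev(26) | reversed so far: 31 -> 26 -> 32
Step 4: curr=20, set curr.next=prev(31) | reversed so far: 20 -> 31 -> 26 -> 32
Step 5: curr=13, set curr.next=prev(20) | reversed so far: 13 -> 20 -> 31 -> 26 -> 32

13 -> 20 -> 31 -> 26 -> 32 -> None


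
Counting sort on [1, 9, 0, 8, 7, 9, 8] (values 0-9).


Input: [1, 9, 0, 8, 7, 9, 8]
Counts: [1, 1, 0, 0, 0, 0, 0, 1, 2, 2]

Sorted: [0, 1, 7, 8, 8, 9, 9]


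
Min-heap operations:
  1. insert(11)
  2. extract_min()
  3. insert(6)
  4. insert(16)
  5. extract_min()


insert(11) -> [11]
extract_min()->11, []
insert(6) -> [6]
insert(16) -> [6, 16]
extract_min()->6, [16]

Final heap: [16]


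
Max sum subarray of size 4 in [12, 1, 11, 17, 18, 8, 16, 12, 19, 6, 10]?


[0:4]: 41
[1:5]: 47
[2:6]: 54
[3:7]: 59
[4:8]: 54
[5:9]: 55
[6:10]: 53
[7:11]: 47

Max: 59 at [3:7]


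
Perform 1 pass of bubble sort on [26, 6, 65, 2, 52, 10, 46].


Initial: [26, 6, 65, 2, 52, 10, 46]
Pass 1: [6, 26, 2, 52, 10, 46, 65] (5 swaps)

After 1 pass: [6, 26, 2, 52, 10, 46, 65]
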